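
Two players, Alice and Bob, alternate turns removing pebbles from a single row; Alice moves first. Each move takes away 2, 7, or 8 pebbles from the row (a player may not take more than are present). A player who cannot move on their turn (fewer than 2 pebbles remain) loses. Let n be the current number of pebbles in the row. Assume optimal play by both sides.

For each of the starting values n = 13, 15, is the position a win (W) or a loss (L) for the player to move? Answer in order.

13: W, 15: L

Build the W/L table. Terminal = L. A non-terminal position is W if it has a move to some L; otherwise it is L.
n=0: no move → L
n=1: no move → L
n=2: reaches L-position 0 → W
n=3: reaches L-position 1 → W
n=4: only reaches 2(W), which is W → L
n=5: only reaches 3(W), which is W → L
n=6: reaches L-position 4 → W
n=7: reaches L-position 5 → W
n=8: reaches L-position 1 → W
n=9: reaches L-position 1 → W
n=10: only reaches 8(W), 3(W), 2(W), all W → L
n=11: reaches L-position 4 → W
n=12: reaches L-position 10 → W
n=13: reaches L-position 5 → W
n=14: only reaches 12(W), 7(W), 6(W), all W → L
n=15: only reaches 13(W), 8(W), 7(W), all W → L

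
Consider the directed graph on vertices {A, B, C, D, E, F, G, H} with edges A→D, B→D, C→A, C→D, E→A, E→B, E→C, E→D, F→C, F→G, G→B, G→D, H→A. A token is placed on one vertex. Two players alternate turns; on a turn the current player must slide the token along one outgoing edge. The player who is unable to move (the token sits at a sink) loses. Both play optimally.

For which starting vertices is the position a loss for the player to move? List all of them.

D, F, H

Compute win/loss labels from the base case upward. A position with no move is L. Any other position is W if it can reach an L in one move, else L.
Every edge goes from a vertex to one that appears earlier in the order D, B, A, C, E, G, H, F, so processing vertices in that order labels each vertex after all of its successors.
D: no outgoing edge → L
B: →D(L), so W
A: →D(L), so W
C: →D(L), so W
E: →D(L), so W
G: →D(L), so W
H: →A(W) only, which is W, so L
F: →G(W), C(W) — all W, so L
The losing starting vertices are exactly the entries labelled L in this table (3 of them).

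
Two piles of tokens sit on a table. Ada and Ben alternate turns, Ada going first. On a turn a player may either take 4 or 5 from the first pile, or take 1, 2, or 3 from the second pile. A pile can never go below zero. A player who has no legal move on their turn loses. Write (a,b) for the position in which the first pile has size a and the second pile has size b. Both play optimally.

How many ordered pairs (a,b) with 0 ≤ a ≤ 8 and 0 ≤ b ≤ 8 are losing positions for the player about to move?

22

Work bottom-up. With no move the player to move loses. Otherwise the position is W if at least one move leads to an L position for the opponent, and L if every move leads to a W.
Every move lowers a or b (never raises either), so fill the grid row by row in increasing a, and left to right within a row: each cell's successors are then already labelled.
      b=0  b=1  b=2  b=3  b=4  b=5  b=6  b=7  b=8
a=0:    L    W    W    W    L    W    W    W    L
a=1:    L    W    W    W    L    W    W    W    L
a=2:    L    W    W    W    L    W    W    W    L
a=3:    L    W    W    W    L    W    W    W    L
a=4:    W    L    W    W    W    L    W    W    W
a=5:    W    L    W    W    W    L    W    W    W
a=6:    W    L    W    W    W    L    W    W    W
a=7:    W    L    W    W    W    L    W    W    W
a=8:    W    W    L    W    W    W    L    W    W
Cells with no legal move (terminal, hence L): (0,0), (1,0), (2,0), (3,0).
The remaining L cells, each justified by listing all of its moves:
(0,4): L (options (0,3)(W), (0,2)(W), (0,1)(W) are all W)
(0,8): L (options (0,7)(W), (0,6)(W), (0,5)(W) are all W)
(1,4): L (options (1,3)(W), (1,2)(W), (1,1)(W) are all W)
(1,8): L (options (1,7)(W), (1,6)(W), (1,5)(W) are all W)
(2,4): L (options (2,3)(W), (2,2)(W), (2,1)(W) are all W)
(2,8): L (options (2,7)(W), (2,6)(W), (2,5)(W) are all W)
(3,4): L (options (3,3)(W), (3,2)(W), (3,1)(W) are all W)
(3,8): L (options (3,7)(W), (3,6)(W), (3,5)(W) are all W)
(4,1): L (options (0,1)(W), (4,0)(W) are all W)
(4,5): L (options (0,5)(W), (4,4)(W), (4,3)(W), (4,2)(W) are all W)
(5,1): L (options (1,1)(W), (0,1)(W), (5,0)(W) are all W)
(5,5): L (options (1,5)(W), (0,5)(W), (5,4)(W), (5,3)(W), (5,2)(W) are all W)
(6,1): L (options (2,1)(W), (1,1)(W), (6,0)(W) are all W)
(6,5): L (options (2,5)(W), (1,5)(W), (6,4)(W), (6,3)(W), (6,2)(W) are all W)
(7,1): L (options (3,1)(W), (2,1)(W), (7,0)(W) are all W)
(7,5): L (options (3,5)(W), (2,5)(W), (7,4)(W), (7,3)(W), (7,2)(W) are all W)
(8,2): L (options (4,2)(W), (3,2)(W), (8,1)(W), (8,0)(W) are all W)
(8,6): L (options (4,6)(W), (3,6)(W), (8,5)(W), (8,4)(W), (8,3)(W) are all W)
Every other cell has at least one move into one of the L cells above, so it is W.
L cells per row: a=0: 3, a=1: 3, a=2: 3, a=3: 3, a=4: 2, a=5: 2, a=6: 2, a=7: 2, a=8: 2; total 22.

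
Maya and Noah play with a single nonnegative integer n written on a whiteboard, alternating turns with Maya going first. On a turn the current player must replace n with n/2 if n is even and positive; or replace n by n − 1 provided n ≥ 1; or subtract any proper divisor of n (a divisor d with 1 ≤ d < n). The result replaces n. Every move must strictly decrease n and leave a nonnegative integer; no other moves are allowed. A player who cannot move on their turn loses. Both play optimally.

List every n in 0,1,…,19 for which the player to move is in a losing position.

Compute win/loss labels from the base case upward. A position with no move is L. Any other position is W if it can reach an L in one move, else L.
n=0: no move → L
n=1: reaches L-position 0 → W
n=2: only reaches 1(W), which is W → L
n=3: reaches L-position 2 → W
n=4: reaches L-position 2 → W
n=5: only reaches 4(W), which is W → L
n=6: reaches L-position 5 → W
n=7: only reaches 6(W), which is W → L
n=8: reaches L-position 7 → W
n=9: only reaches 6(W), 8(W), all W → L
n=10: reaches L-position 5 → W
n=11: only reaches 10(W), which is W → L
n=12: reaches L-position 9 → W
n=13: only reaches 12(W), which is W → L
n=14: reaches L-position 7 → W
n=15: only reaches 10(W), 12(W), 14(W), all W → L
n=16: reaches L-position 15 → W
n=17: only reaches 16(W), which is W → L
n=18: reaches L-position 9 → W
n=19: only reaches 18(W), which is W → L
The losing starting values of n are exactly the entries labelled L in this table (10 of them).

0, 2, 5, 7, 9, 11, 13, 15, 17, 19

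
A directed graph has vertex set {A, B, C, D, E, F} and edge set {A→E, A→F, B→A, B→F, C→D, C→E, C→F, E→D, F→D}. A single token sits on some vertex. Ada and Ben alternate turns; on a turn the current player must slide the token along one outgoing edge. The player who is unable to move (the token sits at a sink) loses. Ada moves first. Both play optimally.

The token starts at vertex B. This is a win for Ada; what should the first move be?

Work bottom-up. With no move the player to move loses. Otherwise the position is W if at least one move leads to an L position for the opponent, and L if every move leads to a W.
Every edge goes from a vertex to one that appears earlier in the order D, F, E, A, B, C, so processing vertices in that order labels each vertex after all of its successors.
D: no outgoing edge → L
F: reaches L-position D → W
E: reaches L-position D → W
A: only reaches E(W), F(W), all W → L
B: reaches L-position A → W
C: reaches L-position D → W
From B, the L positions reachable in one move are: A.

Move to A.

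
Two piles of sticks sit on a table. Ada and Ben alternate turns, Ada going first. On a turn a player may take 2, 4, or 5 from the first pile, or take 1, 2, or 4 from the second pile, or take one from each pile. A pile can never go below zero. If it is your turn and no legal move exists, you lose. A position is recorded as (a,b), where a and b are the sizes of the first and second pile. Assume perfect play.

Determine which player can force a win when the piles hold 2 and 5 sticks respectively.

Ben wins.

Use the standard recursion: the mover loses at a terminal position; elsewhere, the mover wins exactly when some move hands the opponent an L position.
No move ever increases a pile, so every position that can arise here has a ≤ 2 and b ≤ 5; it is enough to label the cells with 0 ≤ a ≤ 2 and 0 ≤ b ≤ 5.
Every move lowers a or b (never raises either), so fill the grid row by row in increasing a, and left to right within a row: each cell's successors are then already labelled.
      b=0  b=1  b=2  b=3  b=4  b=5
a=0:    L    W    W    L    W    W
a=1:    L    W    W    L    W    W
a=2:    W    W    L    W    W    L
Cells with no legal move (terminal, hence L): (0,0), (1,0).
The remaining L cells, each justified by listing all of its moves:
(0,3): only reaches (0,2)(W), (0,1)(W), all W → L
(1,3): only reaches (1,2)(W), (1,1)(W), (0,2)(W), all W → L
(2,2): only reaches (0,2)(W), (2,1)(W), (2,0)(W), (1,1)(W), all W → L
(2,5): only reaches (0,5)(W), (2,4)(W), (2,3)(W), (2,1)(W), (1,4)(W), all W → L
Every other cell has at least one move into one of the L cells above, so it is W.
Every move from (2,5) reaches a W position, so the mover loses.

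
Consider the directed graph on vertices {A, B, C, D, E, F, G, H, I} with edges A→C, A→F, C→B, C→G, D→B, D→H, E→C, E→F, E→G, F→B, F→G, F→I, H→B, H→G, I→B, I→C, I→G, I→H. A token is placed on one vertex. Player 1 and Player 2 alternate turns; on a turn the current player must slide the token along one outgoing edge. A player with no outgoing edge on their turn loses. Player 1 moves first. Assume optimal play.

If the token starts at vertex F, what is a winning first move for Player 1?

Label each position W (a win for the player to move) or L (a loss). A position with no legal move is L; any other position is W exactly when some move reaches an L, and L when every move reaches a W.
Every edge goes from a vertex to one that appears earlier in the order G, B, C, H, I, F, E, D, A, so processing vertices in that order labels each vertex after all of its successors.
G: no outgoing edge → L
B: no outgoing edge → L
C: W (go to B, an L position)
H: W (go to B, an L position)
I: W (go to B, an L position)
F: W (go to B, an L position)
E: W (go to G, an L position)
D: W (go to B, an L position)
A: L (options F(W), C(W) are all W)
From F, the L positions reachable in one move are: B, G. Any move reaching one of these is winning.

Move to B.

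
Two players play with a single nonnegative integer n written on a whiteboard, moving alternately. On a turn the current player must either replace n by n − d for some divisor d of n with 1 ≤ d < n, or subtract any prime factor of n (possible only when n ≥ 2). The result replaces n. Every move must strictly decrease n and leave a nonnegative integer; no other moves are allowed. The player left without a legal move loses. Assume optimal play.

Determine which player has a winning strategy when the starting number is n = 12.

Classify positions by backward induction: terminal positions (no move available) are L. From any other position, the mover wins iff some move reaches an L.
n=0: no move → L
n=1: no move → L
n=2: →0(L), so W
n=3: →0(L), so W
n=4: →2(W), 3(W) — all W, so L
n=5: →0(L), so W
n=6: →4(L), so W
n=7: →0(L), so W
n=8: →4(L), so W
n=9: →6(W), 8(W) — all W, so L
n=10: →9(L), so W
n=11: →0(L), so W
n=12: →9(L), so W
From 12 the player to move can move to 9, reaching an L position.

The first player wins.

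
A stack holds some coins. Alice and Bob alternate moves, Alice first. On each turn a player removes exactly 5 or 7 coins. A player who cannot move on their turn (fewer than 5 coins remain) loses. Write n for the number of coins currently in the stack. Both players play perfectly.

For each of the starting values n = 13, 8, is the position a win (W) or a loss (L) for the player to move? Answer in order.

13: L, 8: W

Classify positions by backward induction: terminal positions (no move available) are L. From any other position, the mover wins iff some move reaches an L.
n=0: no move → L
n=1: no move → L
n=2: no move → L
n=3: no move → L
n=4: no move → L
n=5: can move to 0, which is L ⇒ W
n=6: can move to 1, which is L ⇒ W
n=7: can move to 2, which is L ⇒ W
n=8: can move to 3, which is L ⇒ W
n=9: can move to 4, which is L ⇒ W
n=10: can move to 3, which is L ⇒ W
n=11: can move to 4, which is L ⇒ W
n=12: moves to 7(W), 5(W); every one is W ⇒ L
n=13: moves to 8(W), 6(W); every one is W ⇒ L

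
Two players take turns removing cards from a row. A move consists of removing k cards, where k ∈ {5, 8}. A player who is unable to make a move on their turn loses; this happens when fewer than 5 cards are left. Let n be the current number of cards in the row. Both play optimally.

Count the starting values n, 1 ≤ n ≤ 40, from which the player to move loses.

Positions with no move are L. A position that does have a move is losing for the player to move precisely when every available move leads to a winning position for the opponent. Fill in the labels:
n=0: no move → L
n=1: no move → L
n=2: no move → L
n=3: no move → L
n=4: no move → L
n=5: →0(L), so W
n=6: →1(L), so W
n=7: →2(L), so W
n=8: →3(L), so W
n=9: →4(L), so W
n=10: →2(L), so W
n=11: →3(L), so W
n=12: →4(L), so W
n=13: →8(W), 5(W) — all W, so L
n=14: →9(W), 6(W) — all W, so L
n=15: →10(W), 7(W) — all W, so L
n=16: →11(W), 8(W) — all W, so L
n=17: →12(W), 9(W) — all W, so L
n=18: →13(L), so W
n=19: →14(L), so W
n=20: →15(L), so W
n=21: →16(L), so W
n=22: →17(L), so W
n=23: →15(L), so W
n=24: →16(L), so W
n=25: →17(L), so W
n=26: →21(W), 18(W) — all W, so L
n=27: →22(W), 19(W) — all W, so L
n=28: →23(W), 20(W) — all W, so L
n=29: →24(W), 21(W) — all W, so L
n=30: →25(W), 22(W) — all W, so L
n=31: →26(L), so W
n=32: →27(L), so W
n=33: →28(L), so W
n=34: →29(L), so W
n=35: →30(L), so W
n=36: →28(L), so W
n=37: →29(L), so W
n=38: →30(L), so W
n=39: →34(W), 31(W) — all W, so L
n=40: →35(W), 32(W) — all W, so L
L entries with 1 ≤ n ≤ 40 (n=0 is outside the asked range and is not counted): n = 1, 2, 3, 4, 13, 14, 15, 16, 17, 26, 27, 28, 29, 30, 39, 40; that makes 16.

16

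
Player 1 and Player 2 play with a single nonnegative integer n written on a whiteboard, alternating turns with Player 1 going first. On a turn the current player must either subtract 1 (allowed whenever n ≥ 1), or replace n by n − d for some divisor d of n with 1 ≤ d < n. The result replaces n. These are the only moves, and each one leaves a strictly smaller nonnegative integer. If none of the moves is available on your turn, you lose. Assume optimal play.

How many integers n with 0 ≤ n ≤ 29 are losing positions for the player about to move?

Classify positions by backward induction: terminal positions (no move available) are L. From any other position, the mover wins iff some move reaches an L.
n=0: no move → L
n=1: reaches L-position 0 → W
n=2: only reaches 1(W), which is W → L
n=3: reaches L-position 2 → W
n=4: reaches L-position 2 → W
n=5: only reaches 4(W), which is W → L
n=6: reaches L-position 5 → W
n=7: only reaches 6(W), which is W → L
n=8: reaches L-position 7 → W
n=9: only reaches 6(W), 8(W), all W → L
n=10: reaches L-position 5 → W
n=11: only reaches 10(W), which is W → L
n=12: reaches L-position 9 → W
n=13: only reaches 12(W), which is W → L
n=14: reaches L-position 7 → W
n=15: only reaches 10(W), 12(W), 14(W), all W → L
n=16: reaches L-position 15 → W
n=17: only reaches 16(W), which is W → L
n=18: reaches L-position 9 → W
n=19: only reaches 18(W), which is W → L
n=20: reaches L-position 15 → W
n=21: only reaches 14(W), 18(W), 20(W), all W → L
n=22: reaches L-position 11 → W
n=23: only reaches 22(W), which is W → L
n=24: reaches L-position 21 → W
n=25: only reaches 20(W), 24(W), all W → L
n=26: reaches L-position 13 → W
n=27: only reaches 18(W), 24(W), 26(W), all W → L
n=28: reaches L-position 21 → W
n=29: only reaches 28(W), which is W → L
L entries with 0 ≤ n ≤ 29: n = 0, 2, 5, 7, 9, 11, 13, 15, 17, 19, 21, 23, 25, 27, 29; that makes 15.

15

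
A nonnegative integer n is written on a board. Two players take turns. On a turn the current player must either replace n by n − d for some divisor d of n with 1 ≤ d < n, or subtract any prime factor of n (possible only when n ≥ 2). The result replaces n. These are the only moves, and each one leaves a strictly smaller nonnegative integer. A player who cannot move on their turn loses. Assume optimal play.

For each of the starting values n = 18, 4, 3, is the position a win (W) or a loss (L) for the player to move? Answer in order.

18: W, 4: L, 3: W

Compute win/loss labels from the base case upward. A position with no move is L. Any other position is W if it can reach an L in one move, else L.
n=0: no move → L
n=1: no move → L
n=2: reaches L-position 0 → W
n=3: reaches L-position 0 → W
n=4: only reaches 2(W), 3(W), all W → L
n=5: reaches L-position 0 → W
n=6: reaches L-position 4 → W
n=7: reaches L-position 0 → W
n=8: reaches L-position 4 → W
n=9: only reaches 6(W), 8(W), all W → L
n=10: reaches L-position 9 → W
n=11: reaches L-position 0 → W
n=12: reaches L-position 9 → W
n=13: reaches L-position 0 → W
n=14: only reaches 7(W), 12(W), 13(W), all W → L
n=15: reaches L-position 14 → W
n=16: reaches L-position 14 → W
n=17: reaches L-position 0 → W
n=18: reaches L-position 9 → W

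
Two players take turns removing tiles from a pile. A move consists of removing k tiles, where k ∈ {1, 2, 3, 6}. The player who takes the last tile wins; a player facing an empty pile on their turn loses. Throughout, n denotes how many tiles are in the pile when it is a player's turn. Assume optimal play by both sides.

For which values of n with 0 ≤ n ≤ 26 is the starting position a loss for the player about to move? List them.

0, 4, 8, 12, 16, 20, 24

Use the standard recursion: the mover loses at a terminal position; elsewhere, the mover wins exactly when some move hands the opponent an L position.
n=0: no move → L
n=1: →0(L), so W
n=2: →0(L), so W
n=3: →0(L), so W
n=4: →3(W), 2(W), 1(W) — all W, so L
n=5: →4(L), so W
n=6: →4(L), so W
n=7: →4(L), so W
n=8: →7(W), 6(W), 5(W), 2(W) — all W, so L
n=9: →8(L), so W
n=10: →8(L), so W
n=11: →8(L), so W
n=12: →11(W), 10(W), 9(W), 6(W) — all W, so L
n=13: →12(L), so W
n=14: →12(L), so W
n=15: →12(L), so W
n=16: →15(W), 14(W), 13(W), 10(W) — all W, so L
n=17: →16(L), so W
n=18: →16(L), so W
n=19: →16(L), so W
n=20: →19(W), 18(W), 17(W), 14(W) — all W, so L
n=21: →20(L), so W
n=22: →20(L), so W
n=23: →20(L), so W
n=24: →23(W), 22(W), 21(W), 18(W) — all W, so L
n=25: →24(L), so W
n=26: →24(L), so W
Reading off the rows marked L gives the requested list; there are 7 such values of n.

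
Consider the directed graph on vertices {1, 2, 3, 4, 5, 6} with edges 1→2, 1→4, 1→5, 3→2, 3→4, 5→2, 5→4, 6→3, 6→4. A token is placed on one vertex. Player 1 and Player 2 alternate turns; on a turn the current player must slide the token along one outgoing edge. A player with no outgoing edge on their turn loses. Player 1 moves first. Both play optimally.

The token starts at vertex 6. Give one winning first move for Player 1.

Compute win/loss labels from the base case upward. A position with no move is L. Any other position is W if it can reach an L in one move, else L.
Every edge goes from a vertex to one that appears earlier in the order 2, 4, 3, 6, 5, 1, so processing vertices in that order labels each vertex after all of its successors.
2: no outgoing edge → L
4: no outgoing edge → L
3: W (go to 4, an L position)
6: W (go to 4, an L position)
5: W (go to 4, an L position)
1: W (go to 4, an L position)
From 6, the L positions reachable in one move are: 4.

Move to 4.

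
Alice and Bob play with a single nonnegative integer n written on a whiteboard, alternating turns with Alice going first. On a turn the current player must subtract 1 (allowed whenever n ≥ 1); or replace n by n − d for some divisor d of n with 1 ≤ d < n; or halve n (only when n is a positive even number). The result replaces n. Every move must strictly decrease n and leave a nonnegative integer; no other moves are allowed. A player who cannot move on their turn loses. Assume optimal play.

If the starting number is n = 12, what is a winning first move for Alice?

Work bottom-up. With no move the player to move loses. Otherwise the position is W if at least one move leads to an L position for the opponent, and L if every move leads to a W.
n=0: no move → L
n=1: W (go to 0, an L position)
n=2: L (sole option 1(W) is W)
n=3: W (go to 2, an L position)
n=4: W (go to 2, an L position)
n=5: L (sole option 4(W) is W)
n=6: W (go to 5, an L position)
n=7: L (sole option 6(W) is W)
n=8: W (go to 7, an L position)
n=9: L (options 6(W), 8(W) are all W)
n=10: W (go to 5, an L position)
n=11: L (sole option 10(W) is W)
n=12: W (go to 9, an L position)
From 12, the L positions reachable in one move are: 9, 11. Any move reaching one of these is winning.

Move to 9.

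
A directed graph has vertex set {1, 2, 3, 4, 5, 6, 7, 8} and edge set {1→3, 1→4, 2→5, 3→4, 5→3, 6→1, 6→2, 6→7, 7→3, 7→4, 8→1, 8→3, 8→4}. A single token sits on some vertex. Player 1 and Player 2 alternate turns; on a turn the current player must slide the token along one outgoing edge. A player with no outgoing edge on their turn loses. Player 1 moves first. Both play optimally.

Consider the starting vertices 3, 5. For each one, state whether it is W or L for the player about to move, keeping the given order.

3: W, 5: L

Classify positions by backward induction: terminal positions (no move available) are L. From any other position, the mover wins iff some move reaches an L.
Every edge goes from a vertex to one that appears earlier in the order 4, 3, 1, 8, 5, 7, 2, 6, so processing vertices in that order labels each vertex after all of its successors.
4: no outgoing edge → L
3: →4(L), so W
1: →4(L), so W
8: →4(L), so W
5: →3(W) only, which is W, so L
7: →4(L), so W
2: →5(L), so W
6: →2(W), 7(W), 1(W) — all W, so L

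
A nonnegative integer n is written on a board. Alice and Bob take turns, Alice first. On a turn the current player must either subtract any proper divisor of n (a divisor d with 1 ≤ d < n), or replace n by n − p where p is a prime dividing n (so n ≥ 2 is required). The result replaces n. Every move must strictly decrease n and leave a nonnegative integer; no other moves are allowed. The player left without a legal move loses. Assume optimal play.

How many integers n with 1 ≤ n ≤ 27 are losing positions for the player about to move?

Label each position W (a win for the player to move) or L (a loss). A position with no legal move is L; any other position is W exactly when some move reaches an L, and L when every move reaches a W.
n=0: no move → L
n=1: no move → L
n=2: can move to 0, which is L ⇒ W
n=3: can move to 0, which is L ⇒ W
n=4: moves to 2(W), 3(W); every one is W ⇒ L
n=5: can move to 0, which is L ⇒ W
n=6: can move to 4, which is L ⇒ W
n=7: can move to 0, which is L ⇒ W
n=8: can move to 4, which is L ⇒ W
n=9: moves to 6(W), 8(W); every one is W ⇒ L
n=10: can move to 9, which is L ⇒ W
n=11: can move to 0, which is L ⇒ W
n=12: can move to 9, which is L ⇒ W
n=13: can move to 0, which is L ⇒ W
n=14: moves to 7(W), 12(W), 13(W); every one is W ⇒ L
n=15: can move to 14, which is L ⇒ W
n=16: can move to 14, which is L ⇒ W
n=17: can move to 0, which is L ⇒ W
n=18: can move to 9, which is L ⇒ W
n=19: can move to 0, which is L ⇒ W
n=20: moves to 10(W), 15(W), 16(W), 18(W), 19(W); every one is W ⇒ L
n=21: can move to 14, which is L ⇒ W
n=22: can move to 20, which is L ⇒ W
n=23: can move to 0, which is L ⇒ W
n=24: can move to 20, which is L ⇒ W
n=25: can move to 20, which is L ⇒ W
n=26: moves to 13(W), 24(W), 25(W); every one is W ⇒ L
n=27: can move to 26, which is L ⇒ W
L entries with 1 ≤ n ≤ 27 (n=0 is outside the asked range and is not counted): n = 1, 4, 9, 14, 20, 26; that makes 6.

6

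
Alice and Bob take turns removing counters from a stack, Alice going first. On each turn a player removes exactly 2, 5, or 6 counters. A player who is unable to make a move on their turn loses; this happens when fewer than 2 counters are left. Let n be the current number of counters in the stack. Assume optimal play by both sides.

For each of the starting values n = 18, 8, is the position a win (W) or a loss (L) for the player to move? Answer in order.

Use the standard recursion: the mover loses at a terminal position; elsewhere, the mover wins exactly when some move hands the opponent an L position.
n=0: no move → L
n=1: no move → L
n=2: W (go to 0, an L position)
n=3: W (go to 1, an L position)
n=4: L (sole option 2(W) is W)
n=5: W (go to 0, an L position)
n=6: W (go to 4, an L position)
n=7: W (go to 1, an L position)
n=8: L (options 6(W), 3(W), 2(W) are all W)
n=9: W (go to 4, an L position)
n=10: W (go to 8, an L position)
n=11: L (options 9(W), 6(W), 5(W) are all W)
n=12: L (options 10(W), 7(W), 6(W) are all W)
n=13: W (go to 11, an L position)
n=14: W (go to 12, an L position)
n=15: L (options 13(W), 10(W), 9(W) are all W)
n=16: W (go to 11, an L position)
n=17: W (go to 15, an L position)
n=18: W (go to 12, an L position)

18: W, 8: L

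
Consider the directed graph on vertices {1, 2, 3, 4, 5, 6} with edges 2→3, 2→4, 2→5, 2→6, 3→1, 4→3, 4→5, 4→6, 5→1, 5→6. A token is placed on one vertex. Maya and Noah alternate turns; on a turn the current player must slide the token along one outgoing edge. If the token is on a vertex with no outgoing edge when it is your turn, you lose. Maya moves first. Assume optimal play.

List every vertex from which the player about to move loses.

Use the standard recursion: the mover loses at a terminal position; elsewhere, the mover wins exactly when some move hands the opponent an L position.
Every edge goes from a vertex to one that appears earlier in the order 1, 6, 5, 3, 4, 2, so processing vertices in that order labels each vertex after all of its successors.
1: no outgoing edge → L
6: no outgoing edge → L
5: can move to 6, which is L ⇒ W
3: can move to 1, which is L ⇒ W
4: can move to 6, which is L ⇒ W
2: can move to 6, which is L ⇒ W
Reading off the rows marked L gives the requested list; there are 2 such vertices.

1, 6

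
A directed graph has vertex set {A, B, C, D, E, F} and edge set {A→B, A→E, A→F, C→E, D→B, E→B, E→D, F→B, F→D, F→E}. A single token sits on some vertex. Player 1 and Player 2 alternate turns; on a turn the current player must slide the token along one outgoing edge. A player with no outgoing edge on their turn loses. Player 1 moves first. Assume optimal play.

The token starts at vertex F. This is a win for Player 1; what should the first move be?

Positions with no move are L. A position that does have a move is losing for the player to move precisely when every available move leads to a winning position for the opponent. Fill in the labels:
Every edge goes from a vertex to one that appears earlier in the order B, D, E, F, C, A, so processing vertices in that order labels each vertex after all of its successors.
B: no outgoing edge → L
D: can move to B, which is L ⇒ W
E: can move to B, which is L ⇒ W
F: can move to B, which is L ⇒ W
C: the only move is to E(W), a W ⇒ L
A: can move to B, which is L ⇒ W
From F, the L positions reachable in one move are: B.

Move to B.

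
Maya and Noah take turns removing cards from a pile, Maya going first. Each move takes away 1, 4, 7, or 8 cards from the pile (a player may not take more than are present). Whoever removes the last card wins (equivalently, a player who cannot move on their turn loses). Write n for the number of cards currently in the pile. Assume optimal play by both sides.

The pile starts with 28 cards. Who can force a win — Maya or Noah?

Label each position W (a win for the player to move) or L (a loss). A position with no legal move is L; any other position is W exactly when some move reaches an L, and L when every move reaches a W.
n=0: no move → L
n=1: W (go to 0, an L position)
n=2: L (sole option 1(W) is W)
n=3: W (go to 2, an L position)
n=4: W (go to 0, an L position)
n=5: L (options 4(W), 1(W) are all W)
n=6: W (go to 5, an L position)
n=7: W (go to 0, an L position)
n=8: W (go to 0, an L position)
n=9: W (go to 5, an L position)
n=10: W (go to 2, an L position)
n=11: L (options 10(W), 7(W), 4(W), 3(W) are all W)
n=12: W (go to 11, an L position)
n=13: W (go to 5, an L position)
n=14: L (options 13(W), 10(W), 7(W), 6(W) are all W)
n=15: W (go to 14, an L position)
n=16: L (options 15(W), 12(W), 9(W), 8(W) are all W)
n=17: W (go to 16, an L position)
n=18: W (go to 14, an L position)
n=19: W (go to 11, an L position)
n=20: W (go to 16, an L position)
n=21: W (go to 14, an L position)
n=22: W (go to 14, an L position)
n=23: W (go to 16, an L position)
n=24: W (go to 16, an L position)
n=25: L (options 24(W), 21(W), 18(W), 17(W) are all W)
n=26: W (go to 25, an L position)
n=27: L (options 26(W), 23(W), 20(W), 19(W) are all W)
n=28: W (go to 27, an L position)
The starting position 28 is W: Maya should remove 1, leaving 27, handing over an L position.

Maya wins.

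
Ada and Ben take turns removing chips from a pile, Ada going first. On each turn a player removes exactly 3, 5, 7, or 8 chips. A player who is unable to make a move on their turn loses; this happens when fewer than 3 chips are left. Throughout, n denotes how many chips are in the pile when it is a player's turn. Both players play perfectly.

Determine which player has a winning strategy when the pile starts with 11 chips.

Label each position W (a win for the player to move) or L (a loss). A position with no legal move is L; any other position is W exactly when some move reaches an L, and L when every move reaches a W.
n=0: no move → L
n=1: no move → L
n=2: no move → L
n=3: W (go to 0, an L position)
n=4: W (go to 1, an L position)
n=5: W (go to 2, an L position)
n=6: W (go to 1, an L position)
n=7: W (go to 2, an L position)
n=8: W (go to 1, an L position)
n=9: W (go to 2, an L position)
n=10: W (go to 2, an L position)
n=11: L (options 8(W), 6(W), 4(W), 3(W) are all W)
The starting position 11 is L: whatever Ada does, the opponent receives a W position.

Ben wins.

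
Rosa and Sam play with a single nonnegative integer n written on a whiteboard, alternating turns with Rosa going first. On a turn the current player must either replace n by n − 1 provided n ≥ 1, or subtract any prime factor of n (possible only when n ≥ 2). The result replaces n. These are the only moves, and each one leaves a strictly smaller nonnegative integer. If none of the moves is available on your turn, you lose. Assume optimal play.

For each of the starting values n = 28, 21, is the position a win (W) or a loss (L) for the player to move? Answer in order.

Build the W/L table. Terminal = L. A non-terminal position is W if it has a move to some L; otherwise it is L.
n=0: no move → L
n=1: W (go to 0, an L position)
n=2: W (go to 0, an L position)
n=3: W (go to 0, an L position)
n=4: L (options 2(W), 3(W) are all W)
n=5: W (go to 0, an L position)
n=6: W (go to 4, an L position)
n=7: W (go to 0, an L position)
n=8: L (options 6(W), 7(W) are all W)
n=9: W (go to 8, an L position)
n=10: W (go to 8, an L position)
n=11: W (go to 0, an L position)
n=12: L (options 9(W), 10(W), 11(W) are all W)
n=13: W (go to 0, an L position)
n=14: W (go to 12, an L position)
n=15: W (go to 12, an L position)
n=16: L (options 14(W), 15(W) are all W)
n=17: W (go to 0, an L position)
n=18: W (go to 16, an L position)
n=19: W (go to 0, an L position)
n=20: L (options 15(W), 18(W), 19(W) are all W)
n=21: W (go to 20, an L position)
n=22: W (go to 20, an L position)
n=23: W (go to 0, an L position)
n=24: L (options 21(W), 22(W), 23(W) are all W)
n=25: W (go to 20, an L position)
n=26: W (go to 24, an L position)
n=27: W (go to 24, an L position)
n=28: L (options 21(W), 26(W), 27(W) are all W)

28: L, 21: W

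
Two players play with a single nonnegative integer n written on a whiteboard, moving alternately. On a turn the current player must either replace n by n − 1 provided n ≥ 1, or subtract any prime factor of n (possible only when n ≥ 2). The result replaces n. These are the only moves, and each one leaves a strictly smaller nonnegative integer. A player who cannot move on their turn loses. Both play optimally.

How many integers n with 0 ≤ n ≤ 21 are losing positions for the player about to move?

6

Classify positions by backward induction: terminal positions (no move available) are L. From any other position, the mover wins iff some move reaches an L.
n=0: no move → L
n=1: can move to 0, which is L ⇒ W
n=2: can move to 0, which is L ⇒ W
n=3: can move to 0, which is L ⇒ W
n=4: moves to 2(W), 3(W); every one is W ⇒ L
n=5: can move to 0, which is L ⇒ W
n=6: can move to 4, which is L ⇒ W
n=7: can move to 0, which is L ⇒ W
n=8: moves to 6(W), 7(W); every one is W ⇒ L
n=9: can move to 8, which is L ⇒ W
n=10: can move to 8, which is L ⇒ W
n=11: can move to 0, which is L ⇒ W
n=12: moves to 9(W), 10(W), 11(W); every one is W ⇒ L
n=13: can move to 0, which is L ⇒ W
n=14: can move to 12, which is L ⇒ W
n=15: can move to 12, which is L ⇒ W
n=16: moves to 14(W), 15(W); every one is W ⇒ L
n=17: can move to 0, which is L ⇒ W
n=18: can move to 16, which is L ⇒ W
n=19: can move to 0, which is L ⇒ W
n=20: moves to 15(W), 18(W), 19(W); every one is W ⇒ L
n=21: can move to 20, which is L ⇒ W
L entries with 0 ≤ n ≤ 21: n = 0, 4, 8, 12, 16, 20; that makes 6.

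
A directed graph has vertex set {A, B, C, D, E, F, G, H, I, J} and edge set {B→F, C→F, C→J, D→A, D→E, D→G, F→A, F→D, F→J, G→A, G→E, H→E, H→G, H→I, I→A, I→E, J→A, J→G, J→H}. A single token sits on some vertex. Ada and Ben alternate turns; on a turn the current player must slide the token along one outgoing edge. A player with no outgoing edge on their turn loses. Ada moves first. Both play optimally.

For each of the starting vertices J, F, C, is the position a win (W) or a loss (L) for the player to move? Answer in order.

J: W, F: W, C: L

Use the standard recursion: the mover loses at a terminal position; elsewhere, the mover wins exactly when some move hands the opponent an L position.
Every edge goes from a vertex to one that appears earlier in the order E, A, I, G, H, D, J, F, C, B, so processing vertices in that order labels each vertex after all of its successors.
E: no outgoing edge → L
A: no outgoing edge → L
I: W (go to A, an L position)
G: W (go to A, an L position)
H: W (go to E, an L position)
D: W (go to A, an L position)
J: W (go to A, an L position)
F: W (go to A, an L position)
C: L (options F(W), J(W) are all W)
B: L (sole option F(W) is W)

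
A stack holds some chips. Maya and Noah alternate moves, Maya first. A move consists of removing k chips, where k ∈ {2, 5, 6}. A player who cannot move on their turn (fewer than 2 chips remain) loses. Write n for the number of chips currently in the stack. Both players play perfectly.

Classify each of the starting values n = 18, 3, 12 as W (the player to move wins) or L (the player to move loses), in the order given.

18: W, 3: W, 12: L

Work bottom-up. With no move the player to move loses. Otherwise the position is W if at least one move leads to an L position for the opponent, and L if every move leads to a W.
n=0: no move → L
n=1: no move → L
n=2: reaches L-position 0 → W
n=3: reaches L-position 1 → W
n=4: only reaches 2(W), which is W → L
n=5: reaches L-position 0 → W
n=6: reaches L-position 4 → W
n=7: reaches L-position 1 → W
n=8: only reaches 6(W), 3(W), 2(W), all W → L
n=9: reaches L-position 4 → W
n=10: reaches L-position 8 → W
n=11: only reaches 9(W), 6(W), 5(W), all W → L
n=12: only reaches 10(W), 7(W), 6(W), all W → L
n=13: reaches L-position 11 → W
n=14: reaches L-position 12 → W
n=15: only reaches 13(W), 10(W), 9(W), all W → L
n=16: reaches L-position 11 → W
n=17: reaches L-position 15 → W
n=18: reaches L-position 12 → W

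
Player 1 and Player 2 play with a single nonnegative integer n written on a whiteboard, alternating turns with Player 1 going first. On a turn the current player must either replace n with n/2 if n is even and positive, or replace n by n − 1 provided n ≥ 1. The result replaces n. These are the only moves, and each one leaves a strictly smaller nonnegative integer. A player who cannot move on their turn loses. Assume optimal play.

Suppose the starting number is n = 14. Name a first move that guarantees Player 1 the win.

Label each position W (a win for the player to move) or L (a loss). A position with no legal move is L; any other position is W exactly when some move reaches an L, and L when every move reaches a W.
n=0: no move → L
n=1: W (go to 0, an L position)
n=2: L (sole option 1(W) is W)
n=3: W (go to 2, an L position)
n=4: W (go to 2, an L position)
n=5: L (sole option 4(W) is W)
n=6: W (go to 5, an L position)
n=7: L (sole option 6(W) is W)
n=8: W (go to 7, an L position)
n=9: L (sole option 8(W) is W)
n=10: W (go to 5, an L position)
n=11: L (sole option 10(W) is W)
n=12: W (go to 11, an L position)
n=13: L (sole option 12(W) is W)
n=14: W (go to 7, an L position)
From 14, the L positions reachable in one move are: 7, 13. Any move reaching one of these is winning.

Move to 7.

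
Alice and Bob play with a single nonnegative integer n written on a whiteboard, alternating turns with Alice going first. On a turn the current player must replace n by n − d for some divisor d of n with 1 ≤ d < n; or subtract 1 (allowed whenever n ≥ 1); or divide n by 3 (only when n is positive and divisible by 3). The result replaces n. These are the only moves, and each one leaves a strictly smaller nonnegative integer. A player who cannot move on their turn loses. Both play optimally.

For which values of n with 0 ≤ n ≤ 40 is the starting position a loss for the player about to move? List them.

0, 2, 5, 7, 9, 11, 13, 16, 19, 23, 25, 28, 31, 34, 37, 40

Positions with no move are L. A position that does have a move is losing for the player to move precisely when every available move leads to a winning position for the opponent. Fill in the labels:
n=0: no move → L
n=1: can move to 0, which is L ⇒ W
n=2: the only move is to 1(W), a W ⇒ L
n=3: can move to 2, which is L ⇒ W
n=4: can move to 2, which is L ⇒ W
n=5: the only move is to 4(W), a W ⇒ L
n=6: can move to 2, which is L ⇒ W
n=7: the only move is to 6(W), a W ⇒ L
n=8: can move to 7, which is L ⇒ W
n=9: moves to 3(W), 6(W), 8(W); every one is W ⇒ L
n=10: can move to 5, which is L ⇒ W
n=11: the only move is to 10(W), a W ⇒ L
n=12: can move to 9, which is L ⇒ W
n=13: the only move is to 12(W), a W ⇒ L
n=14: can move to 7, which is L ⇒ W
n=15: can move to 5, which is L ⇒ W
n=16: moves to 8(W), 12(W), 14(W), 15(W); every one is W ⇒ L
n=17: can move to 16, which is L ⇒ W
n=18: can move to 9, which is L ⇒ W
n=19: the only move is to 18(W), a W ⇒ L
n=20: can move to 16, which is L ⇒ W
n=21: can move to 7, which is L ⇒ W
n=22: can move to 11, which is L ⇒ W
n=23: the only move is to 22(W), a W ⇒ L
n=24: can move to 16, which is L ⇒ W
n=25: moves to 20(W), 24(W); every one is W ⇒ L
n=26: can move to 13, which is L ⇒ W
n=27: can move to 9, which is L ⇒ W
n=28: moves to 14(W), 21(W), 24(W), 26(W), 27(W); every one is W ⇒ L
n=29: can move to 28, which is L ⇒ W
n=30: can move to 25, which is L ⇒ W
n=31: the only move is to 30(W), a W ⇒ L
n=32: can move to 16, which is L ⇒ W
n=33: can move to 11, which is L ⇒ W
n=34: moves to 17(W), 32(W), 33(W); every one is W ⇒ L
n=35: can move to 28, which is L ⇒ W
n=36: can move to 34, which is L ⇒ W
n=37: the only move is to 36(W), a W ⇒ L
n=38: can move to 19, which is L ⇒ W
n=39: can move to 13, which is L ⇒ W
n=40: moves to 20(W), 30(W), 32(W), 35(W), 36(W), 38(W), 39(W); every one is W ⇒ L
The losing starting values of n are exactly the entries labelled L in this table (16 of them).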